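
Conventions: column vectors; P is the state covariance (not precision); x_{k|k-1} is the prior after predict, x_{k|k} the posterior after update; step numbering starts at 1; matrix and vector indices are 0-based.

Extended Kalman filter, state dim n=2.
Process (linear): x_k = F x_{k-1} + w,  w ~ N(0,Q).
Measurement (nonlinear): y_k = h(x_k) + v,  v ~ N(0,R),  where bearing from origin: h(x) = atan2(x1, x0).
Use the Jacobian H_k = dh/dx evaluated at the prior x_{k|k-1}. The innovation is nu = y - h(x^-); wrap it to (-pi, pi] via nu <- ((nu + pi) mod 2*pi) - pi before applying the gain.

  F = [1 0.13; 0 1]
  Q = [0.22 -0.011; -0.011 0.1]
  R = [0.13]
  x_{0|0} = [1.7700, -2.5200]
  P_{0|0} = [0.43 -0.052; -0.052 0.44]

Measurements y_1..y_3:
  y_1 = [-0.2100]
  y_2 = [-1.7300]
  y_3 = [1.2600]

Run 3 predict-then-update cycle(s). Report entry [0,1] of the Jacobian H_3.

H_jac[0,1] = 0.1077

step 1: x^-=[1.4424, -2.5200]  P^-=[0.6439 -0.0058; -0.0058 0.5400]  H_jac=[0.2989 0.1711]  S=[0.2027]  K=[0.9444; 0.4471]  nu=[0.8409]  x^+=[2.2366, -2.1440]  P^+=[0.4631 -0.0914; -0.0914 0.4995]
step 2: x^-=[1.9579, -2.1440]  P^-=[0.6678 -0.0375; -0.0375 0.5995]  H_jac=[0.2543 0.2323]  S=[0.2011]  K=[0.8012; 0.6449]  nu=[-0.8993]  x^+=[1.2374, -2.7239]  P^+=[0.5387 -0.1414; -0.1414 0.5158]
step 3: x^-=[0.8833, -2.7239]  P^-=[0.7306 -0.0853; -0.0853 0.6158]  H_jac=[0.3322 0.1077]  S=[0.2117]  K=[1.1032; 0.1795]  nu=[2.5172]  x^+=[3.6603, -2.2722]  P^+=[0.4730 -0.1272; -0.1272 0.6090]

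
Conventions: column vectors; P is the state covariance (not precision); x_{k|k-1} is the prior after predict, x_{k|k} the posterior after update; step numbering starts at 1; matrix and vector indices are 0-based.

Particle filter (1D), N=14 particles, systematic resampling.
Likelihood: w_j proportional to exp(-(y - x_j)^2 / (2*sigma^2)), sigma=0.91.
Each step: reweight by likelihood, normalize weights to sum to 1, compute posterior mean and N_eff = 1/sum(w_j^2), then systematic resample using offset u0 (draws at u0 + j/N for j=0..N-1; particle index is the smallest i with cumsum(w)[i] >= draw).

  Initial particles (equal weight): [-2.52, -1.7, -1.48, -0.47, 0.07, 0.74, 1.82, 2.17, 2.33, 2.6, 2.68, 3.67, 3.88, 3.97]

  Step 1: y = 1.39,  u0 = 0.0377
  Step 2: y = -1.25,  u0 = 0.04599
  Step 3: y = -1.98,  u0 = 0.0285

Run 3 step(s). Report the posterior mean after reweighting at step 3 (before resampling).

step 1: w=[0.0000, 0.0007, 0.0016, 0.0288, 0.0813, 0.1804, 0.2082, 0.1612, 0.1365, 0.0962, 0.0852, 0.0101, 0.0055, 0.0042]  mean=1.7223  Neff=6.9146  idx=[4, 4, 5, 5, 6, 6, 6, 7, 7, 8, 8, 9, 9, 10]
step 2: w=[0.3904, 0.3904, 0.1023, 0.1023, 0.0038, 0.0038, 0.0038, 0.0010, 0.0010, 0.0005, 0.0005, 0.0001, 0.0001, 0.0001]  mean=0.2341  Neff=3.0696  idx=[0, 0, 0, 0, 0, 1, 1, 1, 1, 1, 1, 2, 3, 3]
step 3: w=[0.0874, 0.0874, 0.0874, 0.0874, 0.0874, 0.0874, 0.0874, 0.0874, 0.0874, 0.0874, 0.0874, 0.0127, 0.0127, 0.0127]  mean=0.0955  Neff=11.8205  idx=[0, 1, 1, 2, 3, 4, 5, 6, 6, 7, 8, 9, 10, 10]

post_mean = 0.0955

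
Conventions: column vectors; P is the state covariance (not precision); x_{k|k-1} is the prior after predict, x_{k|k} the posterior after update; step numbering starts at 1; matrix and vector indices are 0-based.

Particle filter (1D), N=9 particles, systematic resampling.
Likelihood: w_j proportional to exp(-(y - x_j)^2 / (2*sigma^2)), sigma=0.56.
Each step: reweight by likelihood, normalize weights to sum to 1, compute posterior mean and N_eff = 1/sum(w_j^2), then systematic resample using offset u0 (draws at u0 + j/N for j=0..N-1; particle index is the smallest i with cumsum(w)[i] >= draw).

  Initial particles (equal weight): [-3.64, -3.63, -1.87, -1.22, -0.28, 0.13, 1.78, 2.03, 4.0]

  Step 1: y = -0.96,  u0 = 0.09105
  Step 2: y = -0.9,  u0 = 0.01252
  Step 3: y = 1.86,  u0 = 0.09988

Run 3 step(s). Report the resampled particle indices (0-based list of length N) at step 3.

resampled_idx = [7, 7, 7, 7, 8, 8, 8, 8, 8]

step 1: w=[0.0000, 0.0000, 0.1489, 0.5005, 0.2667, 0.0839, 0.0000, 0.0000, 0.0000]  mean=-0.9529  Neff=2.8501  idx=[2, 3, 3, 3, 3, 3, 4, 4, 5]
step 2: w=[0.0389, 0.1480, 0.1480, 0.1480, 0.1480, 0.1480, 0.0944, 0.0944, 0.0321]  mean=-1.0244  Neff=7.6958  idx=[0, 1, 2, 3, 3, 4, 5, 6, 7]
step 3: w=[0.0000, 0.0002, 0.0002, 0.0002, 0.0002, 0.0002, 0.0002, 0.4994, 0.4994]  mean=-0.2811  Neff=2.0048  idx=[7, 7, 7, 7, 8, 8, 8, 8, 8]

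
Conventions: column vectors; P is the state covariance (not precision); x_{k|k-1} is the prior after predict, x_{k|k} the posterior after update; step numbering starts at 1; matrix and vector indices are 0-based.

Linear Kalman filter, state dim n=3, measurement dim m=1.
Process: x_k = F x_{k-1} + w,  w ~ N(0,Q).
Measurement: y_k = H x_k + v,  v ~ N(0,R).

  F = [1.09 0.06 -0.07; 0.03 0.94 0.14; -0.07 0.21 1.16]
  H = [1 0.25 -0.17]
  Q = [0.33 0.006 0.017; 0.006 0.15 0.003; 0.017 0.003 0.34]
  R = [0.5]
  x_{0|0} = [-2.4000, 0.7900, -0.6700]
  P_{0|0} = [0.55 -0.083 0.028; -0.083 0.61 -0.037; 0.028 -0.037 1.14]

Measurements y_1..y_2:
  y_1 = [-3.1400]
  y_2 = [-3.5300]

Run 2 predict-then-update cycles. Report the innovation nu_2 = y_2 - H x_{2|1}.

innov = [-0.3447]

step 1: x^-=[-2.5217, 0.5768, -0.4433]  P^-=[0.9764 -0.0316 -0.0950; -0.0316 0.6977 0.2716; -0.0950 0.2716 1.8834]  S=[1.5678]  K=[0.6280; 0.0616; -0.2215]  nu=[-0.8379]  x^+=[-3.0479, 0.5252, -0.2577]  P^+=[0.3580 -0.0923 0.1231; -0.0923 0.6917 0.2930; 0.1231 0.2930 1.8065]
step 2: x^-=[-3.2727, 0.3661, 0.0247]  P^-=[0.7334 -0.0540 0.0033; -0.0540 0.8699 0.7688; 0.0033 0.7688 2.9286]  S=[1.2789]  K=[0.5625; 0.0256; -0.2364]  nu=[-0.3447]  x^+=[-3.4665, 0.3573, 0.1062]  P^+=[0.3288 -0.0724 0.1734; -0.0724 0.8690 0.7766; 0.1734 0.7766 2.8571]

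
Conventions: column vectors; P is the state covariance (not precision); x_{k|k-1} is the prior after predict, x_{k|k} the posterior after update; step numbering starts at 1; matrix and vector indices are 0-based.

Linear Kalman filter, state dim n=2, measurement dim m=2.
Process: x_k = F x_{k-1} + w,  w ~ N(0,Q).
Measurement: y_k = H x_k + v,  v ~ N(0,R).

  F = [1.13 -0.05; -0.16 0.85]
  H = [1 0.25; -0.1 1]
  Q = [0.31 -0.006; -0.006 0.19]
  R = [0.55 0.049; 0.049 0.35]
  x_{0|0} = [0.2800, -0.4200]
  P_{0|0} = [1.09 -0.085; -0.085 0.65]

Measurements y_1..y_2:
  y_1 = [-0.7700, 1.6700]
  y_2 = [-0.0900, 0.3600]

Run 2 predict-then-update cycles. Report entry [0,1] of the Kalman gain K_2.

step 1: x^-=[0.3374, -0.4018]  P^-=[1.7131 -0.3130; -0.3130 0.7106]  S=[2.1510 -0.2498; -0.2498 1.1404]  K=[0.7293 -0.2649; 0.0130 0.6535]  nu=[-1.0070, 2.1055]  x^+=[-0.9548, 0.9610]  P^+=[0.3925 -0.0177; -0.0177 0.2276]
step 2: x^-=[-1.1269, 0.9696]  P^-=[0.8138 -0.1038; -0.1038 0.3693]  S=[1.3350 -0.0413; -0.0413 0.7482]  K=[0.5835 -0.2153; 0.0071 0.5078]  nu=[0.7945, -0.7223]  x^+=[-0.5078, 0.6084]  P^+=[0.3142 -0.0154; -0.0154 0.1766]

K[0,1] = -0.2153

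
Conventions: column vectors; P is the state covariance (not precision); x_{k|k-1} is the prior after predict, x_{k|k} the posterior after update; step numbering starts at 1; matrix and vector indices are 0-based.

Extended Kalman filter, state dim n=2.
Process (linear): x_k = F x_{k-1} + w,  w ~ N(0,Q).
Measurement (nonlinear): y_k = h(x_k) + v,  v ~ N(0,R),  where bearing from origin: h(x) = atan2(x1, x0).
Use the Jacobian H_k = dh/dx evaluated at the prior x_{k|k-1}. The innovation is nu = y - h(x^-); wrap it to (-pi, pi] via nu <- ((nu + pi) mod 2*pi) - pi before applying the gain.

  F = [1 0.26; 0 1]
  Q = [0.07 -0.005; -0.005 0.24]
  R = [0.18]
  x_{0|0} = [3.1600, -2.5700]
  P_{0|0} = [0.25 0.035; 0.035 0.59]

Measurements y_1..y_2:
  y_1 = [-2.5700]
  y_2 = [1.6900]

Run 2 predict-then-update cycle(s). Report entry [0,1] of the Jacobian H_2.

H_jac[0,1] = 0.0377

step 1: x^-=[2.4918, -2.5700]  P^-=[0.3781 0.1834; 0.1834 0.8300]  H_jac=[0.2006 0.1945]  S=[0.2409]  K=[0.4628; 0.8227]  nu=[-1.7692]  x^+=[1.6730, -4.0255]  P^+=[0.3265 0.0917; 0.0917 0.6670]
step 2: x^-=[0.6264, -4.0255]  P^-=[0.4892 0.2601; 0.2601 0.9070]  H_jac=[0.2425 0.0377]  S=[0.2148]  K=[0.5980; 0.4530]  nu=[3.1064]  x^+=[2.4841, -2.6184]  P^+=[0.4124 0.2019; 0.2019 0.8629]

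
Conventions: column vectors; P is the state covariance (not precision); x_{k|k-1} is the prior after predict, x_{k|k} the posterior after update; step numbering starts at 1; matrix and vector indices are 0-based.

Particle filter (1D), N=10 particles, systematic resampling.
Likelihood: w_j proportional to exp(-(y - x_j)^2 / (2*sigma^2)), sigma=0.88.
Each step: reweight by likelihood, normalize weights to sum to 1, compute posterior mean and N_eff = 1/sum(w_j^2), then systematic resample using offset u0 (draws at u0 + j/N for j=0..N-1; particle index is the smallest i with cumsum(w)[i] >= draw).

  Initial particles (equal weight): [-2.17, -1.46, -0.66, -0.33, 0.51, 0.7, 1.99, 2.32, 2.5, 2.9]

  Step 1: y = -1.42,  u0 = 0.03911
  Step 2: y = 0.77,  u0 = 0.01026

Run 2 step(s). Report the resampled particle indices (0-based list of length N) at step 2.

step 1: w=[0.2323, 0.3337, 0.2301, 0.1551, 0.0302, 0.0183, 0.0002, 0.0000, 0.0000, 0.0000]  mean=-1.1657  Neff=4.1052  idx=[0, 0, 1, 1, 1, 1, 2, 2, 3, 3]
step 2: w=[0.0023, 0.0023, 0.0249, 0.0249, 0.0249, 0.0249, 0.1650, 0.1650, 0.2829, 0.2829]  mean=-0.5601  Neff=4.6093  idx=[2, 6, 6, 7, 7, 8, 8, 8, 9, 9]

resampled_idx = [2, 6, 6, 7, 7, 8, 8, 8, 9, 9]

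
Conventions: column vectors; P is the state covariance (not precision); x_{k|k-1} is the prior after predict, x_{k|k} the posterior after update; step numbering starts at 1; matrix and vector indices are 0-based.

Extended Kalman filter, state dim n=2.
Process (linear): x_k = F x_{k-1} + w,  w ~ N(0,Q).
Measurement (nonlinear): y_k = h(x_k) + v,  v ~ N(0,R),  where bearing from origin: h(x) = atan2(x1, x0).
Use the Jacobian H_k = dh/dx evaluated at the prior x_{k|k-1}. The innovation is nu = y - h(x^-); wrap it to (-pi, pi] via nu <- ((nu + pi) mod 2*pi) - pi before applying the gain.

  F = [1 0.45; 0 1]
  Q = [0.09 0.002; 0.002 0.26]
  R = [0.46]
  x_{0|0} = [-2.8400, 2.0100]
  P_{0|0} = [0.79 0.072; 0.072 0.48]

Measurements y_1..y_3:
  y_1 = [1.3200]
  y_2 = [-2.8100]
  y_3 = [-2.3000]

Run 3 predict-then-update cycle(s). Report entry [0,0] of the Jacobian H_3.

step 1: x^-=[-1.9355, 2.0100]  P^-=[1.0420 0.2900; 0.2900 0.7400]  H_jac=[-0.2581 -0.2486]  S=[0.6124]  K=[-0.5570; -0.4226]  nu=[-1.0173]  x^+=[-1.3689, 2.4399]  P^+=[0.8520 0.1459; 0.1459 0.6306]
step 2: x^-=[-0.2709, 2.4399]  P^-=[1.2010 0.4316; 0.4316 0.8906]  H_jac=[-0.4049 -0.0450]  S=[0.6744]  K=[-0.7498; -0.3185]  nu=[1.7918]  x^+=[-1.6144, 1.8693]  P^+=[0.8219 0.2706; 0.2706 0.8222]
step 3: x^-=[-0.7732, 1.8693]  P^-=[1.3219 0.6426; 0.6426 1.0822]  H_jac=[-0.4568 -0.1890]  S=[0.8854]  K=[-0.8191; -0.5625]  nu=[2.0202]  x^+=[-2.4280, 0.7330]  P^+=[0.7278 0.2346; 0.2346 0.8021]

H_jac[0,0] = -0.4568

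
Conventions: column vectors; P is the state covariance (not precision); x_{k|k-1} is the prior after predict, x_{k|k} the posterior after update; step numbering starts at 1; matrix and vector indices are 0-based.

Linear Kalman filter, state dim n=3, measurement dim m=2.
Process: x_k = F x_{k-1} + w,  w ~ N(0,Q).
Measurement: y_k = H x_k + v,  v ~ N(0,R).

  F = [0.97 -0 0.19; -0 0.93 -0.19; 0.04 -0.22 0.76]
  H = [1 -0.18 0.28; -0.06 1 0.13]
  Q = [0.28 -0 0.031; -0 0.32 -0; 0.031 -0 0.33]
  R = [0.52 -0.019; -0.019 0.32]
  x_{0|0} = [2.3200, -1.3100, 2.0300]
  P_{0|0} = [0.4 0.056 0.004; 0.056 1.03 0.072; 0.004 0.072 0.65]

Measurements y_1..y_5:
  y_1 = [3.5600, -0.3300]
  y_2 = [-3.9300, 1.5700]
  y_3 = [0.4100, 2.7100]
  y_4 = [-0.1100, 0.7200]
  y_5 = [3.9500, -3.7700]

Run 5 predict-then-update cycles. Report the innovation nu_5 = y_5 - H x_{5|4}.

innov = [4.2940, -4.9422]

step 1: x^-=[2.6361, -1.6040, 1.9238]  P^-=[0.6813 0.0390 0.1284; 0.0390 1.2089 -0.2486; 0.1284 -0.2486 0.7311]  S=[1.3807 -0.2607; -0.2607 1.4723]  K=[0.5342 0.1047; -0.0302 0.7922; 0.2617 -0.0632]  nu=[0.0965, 1.1821]  x^+=[2.8114, -0.6705, 1.8743]  P^+=[0.3004 0.0487 -0.0566; 0.0487 0.2712 -0.1095; -0.0566 -0.1095 0.6220]
step 2: x^-=[3.0831, -0.9797, 1.6845]  P^-=[0.5642 0.0126 0.0845; 0.0126 0.6157 -0.2250; 0.0845 -0.2250 0.7352]  S=[1.2273 -0.1724; -0.1724 0.8888]  K=[0.4889 0.0832; -0.0399 0.6512; 0.2553 -0.1018]  nu=[-7.6611, 2.5157]  x^+=[-0.4527, 0.9644, -0.5276]  P^+=[0.2788 0.0427 -0.0660; 0.0427 0.2279 -0.1242; -0.0660 -0.1242 0.6370]
step 3: x^-=[-0.5394, 0.9972, -0.6312]  P^-=[0.5410 0.0057 0.0807; 0.0057 0.5840 -0.2295; 0.0807 -0.2295 0.7462]  S=[1.2047 -0.1734; -0.1734 0.8569]  K=[0.4782 0.0778; -0.0441 0.6373; 0.2592 -0.1078]  nu=[1.3056, 1.7625]  x^+=[0.2220, 2.0629, -0.4828]  P^+=[0.2732 0.0409 -0.0669; 0.0409 0.2238 -0.1274; -0.0669 -0.1274 0.6456]
step 4: x^-=[0.1236, 2.0102, -0.8119]  P^-=[0.5358 0.0034 0.0816; 0.0034 0.5819 -0.2323; 0.0816 -0.2323 0.7520]  S=[1.2015 -0.1755; -0.1755 0.8544]  K=[0.4756 0.0764; -0.0456 0.6361; 0.2620 -0.1094]  nu=[0.3555, -1.1772]  x^+=[0.2027, 1.2452, -0.5899]  P^+=[0.2718 0.0404 -0.0666; 0.0404 0.2235 -0.1284; -0.0666 -0.1284 0.6492]
step 5: x^-=[0.0846, 1.2701, -0.7142]  P^-=[0.5346 0.0026 0.0825; 0.0026 0.5821 -0.2336; 0.0825 -0.2336 0.7544]  S=[1.2014 -0.1764; -0.1764 0.8545]  K=[0.4750 0.0761; -0.0461 0.6360; 0.2633 -0.1100]  nu=[4.2940, -4.9422]  x^+=[1.7482, -2.0713, 0.9602]  P^+=[0.2714 0.0402 -0.0663; 0.0402 0.2236 -0.1288; -0.0663 -0.1288 0.6506]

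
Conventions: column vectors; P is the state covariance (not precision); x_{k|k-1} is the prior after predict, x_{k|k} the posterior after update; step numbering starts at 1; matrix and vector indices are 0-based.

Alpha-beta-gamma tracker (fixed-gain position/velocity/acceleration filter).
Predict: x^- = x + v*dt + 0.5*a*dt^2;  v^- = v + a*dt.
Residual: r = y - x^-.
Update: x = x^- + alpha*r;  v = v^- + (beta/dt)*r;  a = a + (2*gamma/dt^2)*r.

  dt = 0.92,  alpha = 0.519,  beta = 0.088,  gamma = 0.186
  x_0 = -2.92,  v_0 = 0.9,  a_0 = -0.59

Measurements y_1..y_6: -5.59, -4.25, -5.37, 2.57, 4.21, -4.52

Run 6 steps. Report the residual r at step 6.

step 1: x_pred=-2.3417  r=-3.2483  x^+=-4.0276  v^+=0.0465  a^+=-2.0177
step 2: x_pred=-4.8387  r=0.5887  x^+=-4.5331  v^+=-1.7534  a^+=-1.7589
step 3: x_pred=-6.8907  r=1.5207  x^+=-6.1015  v^+=-3.2262  a^+=-1.0906
step 4: x_pred=-9.5311  r=12.1011  x^+=-3.2506  v^+=-3.0720  a^+=4.2280
step 5: x_pred=-4.2876  r=8.4976  x^+=0.1226  v^+=1.6305  a^+=7.9627
step 6: x_pred=4.9925  r=-9.5125  x^+=0.0555  v^+=8.0463  a^+=3.7819

resid = -9.5125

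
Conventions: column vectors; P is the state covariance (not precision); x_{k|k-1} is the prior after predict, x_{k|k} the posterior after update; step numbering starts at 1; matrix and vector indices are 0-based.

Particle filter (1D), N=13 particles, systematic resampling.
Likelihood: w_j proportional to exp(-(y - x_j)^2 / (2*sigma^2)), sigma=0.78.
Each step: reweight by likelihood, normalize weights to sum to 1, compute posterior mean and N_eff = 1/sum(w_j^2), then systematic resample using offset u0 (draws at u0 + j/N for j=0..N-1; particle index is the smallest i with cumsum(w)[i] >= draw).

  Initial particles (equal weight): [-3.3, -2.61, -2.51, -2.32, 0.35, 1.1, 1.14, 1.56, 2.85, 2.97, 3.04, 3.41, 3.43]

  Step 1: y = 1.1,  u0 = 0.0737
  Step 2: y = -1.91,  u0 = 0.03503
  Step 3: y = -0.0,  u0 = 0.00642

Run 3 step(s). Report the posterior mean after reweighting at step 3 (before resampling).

post_mean = 0.3743

step 1: w=[0.0000, 0.0000, 0.0000, 0.0000, 0.1714, 0.2721, 0.2717, 0.2286, 0.0220, 0.0154, 0.0123, 0.0034, 0.0031]  mean=1.1937  Neff=4.3407  idx=[4, 4, 5, 5, 5, 6, 6, 6, 6, 7, 7, 7, 11]
step 2: w=[0.4437, 0.4437, 0.0172, 0.0172, 0.0172, 0.0141, 0.0141, 0.0141, 0.0141, 0.0015, 0.0015, 0.0015, 0.0000]  mean=0.4388  Neff=2.5291  idx=[0, 0, 0, 0, 0, 0, 1, 1, 1, 1, 1, 1, 6]
step 3: w=[0.0808, 0.0808, 0.0808, 0.0808, 0.0808, 0.0808, 0.0808, 0.0808, 0.0808, 0.0808, 0.0808, 0.0808, 0.0307]  mean=0.3743  Neff=12.6203  idx=[0, 1, 1, 2, 3, 4, 5, 6, 7, 8, 9, 10, 11]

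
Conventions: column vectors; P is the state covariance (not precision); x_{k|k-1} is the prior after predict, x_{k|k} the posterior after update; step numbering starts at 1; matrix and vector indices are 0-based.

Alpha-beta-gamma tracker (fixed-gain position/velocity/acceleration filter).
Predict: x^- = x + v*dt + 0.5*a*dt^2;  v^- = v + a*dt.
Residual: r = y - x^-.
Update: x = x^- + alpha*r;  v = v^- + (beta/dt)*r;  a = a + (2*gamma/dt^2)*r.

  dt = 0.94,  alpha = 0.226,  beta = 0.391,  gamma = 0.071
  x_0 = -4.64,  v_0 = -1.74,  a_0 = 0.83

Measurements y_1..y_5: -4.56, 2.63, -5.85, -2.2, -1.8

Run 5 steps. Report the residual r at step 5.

step 1: x_pred=-5.9089  r=1.3489  x^+=-5.6041  v^+=-0.3987  a^+=1.0468
step 2: x_pred=-5.5164  r=8.1464  x^+=-3.6753  v^+=3.9738  a^+=2.3560
step 3: x_pred=1.1009  r=-6.9509  x^+=-0.4700  v^+=3.2971  a^+=1.2389
step 4: x_pred=3.1766  r=-5.3766  x^+=1.9615  v^+=2.2252  a^+=0.3748
step 5: x_pred=4.2188  r=-6.0188  x^+=2.8586  v^+=0.0740  a^+=-0.5924

resid = -6.0188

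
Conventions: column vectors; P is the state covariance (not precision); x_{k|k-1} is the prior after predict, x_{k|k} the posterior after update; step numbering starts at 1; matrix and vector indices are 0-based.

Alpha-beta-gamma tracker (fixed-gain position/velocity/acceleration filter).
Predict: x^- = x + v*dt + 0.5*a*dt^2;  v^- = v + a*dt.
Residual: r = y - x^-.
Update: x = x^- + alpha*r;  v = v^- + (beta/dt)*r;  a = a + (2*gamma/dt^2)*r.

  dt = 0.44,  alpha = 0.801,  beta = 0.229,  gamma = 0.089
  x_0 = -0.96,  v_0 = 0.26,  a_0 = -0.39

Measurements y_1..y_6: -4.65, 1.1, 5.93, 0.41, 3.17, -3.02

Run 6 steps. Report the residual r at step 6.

resid = -8.0496

step 1: x_pred=-0.8834  r=-3.7666  x^+=-3.9004  v^+=-1.8720  a^+=-3.8531
step 2: x_pred=-5.0971  r=6.1971  x^+=-0.1332  v^+=-0.3420  a^+=1.8446
step 3: x_pred=-0.1052  r=6.0352  x^+=4.7290  v^+=3.6106  a^+=7.3935
step 4: x_pred=7.0334  r=-6.6234  x^+=1.7280  v^+=3.4166  a^+=1.3038
step 5: x_pred=3.3575  r=-0.1875  x^+=3.2073  v^+=3.8926  a^+=1.1314
step 6: x_pred=5.0296  r=-8.0496  x^+=-1.4181  v^+=0.2010  a^+=-6.2696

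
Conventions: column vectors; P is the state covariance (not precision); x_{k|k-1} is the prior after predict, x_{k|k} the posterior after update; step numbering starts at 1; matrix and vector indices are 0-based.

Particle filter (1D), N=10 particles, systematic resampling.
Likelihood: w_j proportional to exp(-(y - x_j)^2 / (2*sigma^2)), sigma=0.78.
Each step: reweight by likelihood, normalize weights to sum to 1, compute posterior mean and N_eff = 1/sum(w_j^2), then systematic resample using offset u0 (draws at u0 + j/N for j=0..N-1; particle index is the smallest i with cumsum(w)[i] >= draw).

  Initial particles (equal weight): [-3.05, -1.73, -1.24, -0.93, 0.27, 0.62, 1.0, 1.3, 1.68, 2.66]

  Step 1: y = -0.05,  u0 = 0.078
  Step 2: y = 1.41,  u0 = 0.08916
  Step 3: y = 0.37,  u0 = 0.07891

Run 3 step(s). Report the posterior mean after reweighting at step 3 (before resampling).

post_mean = 0.7603

step 1: w=[0.0002, 0.0301, 0.0956, 0.1620, 0.2814, 0.2117, 0.1237, 0.0685, 0.0262, 0.0007]  mean=0.1440  Neff=5.5263  idx=[2, 3, 3, 4, 4, 5, 5, 5, 6, 8]
step 2: w=[0.0007, 0.0026, 0.0026, 0.0795, 0.0795, 0.1385, 0.1385, 0.1385, 0.2015, 0.2179]  mean=0.8626  Neff=6.3150  idx=[4, 5, 5, 6, 7, 8, 8, 9, 9, 9]
step 3: w=[0.1424, 0.1363, 0.1363, 0.1363, 0.1363, 0.1036, 0.1036, 0.0350, 0.0350, 0.0350]  mean=0.7603  Neff=8.3495  idx=[0, 1, 2, 2, 3, 4, 4, 5, 6, 9]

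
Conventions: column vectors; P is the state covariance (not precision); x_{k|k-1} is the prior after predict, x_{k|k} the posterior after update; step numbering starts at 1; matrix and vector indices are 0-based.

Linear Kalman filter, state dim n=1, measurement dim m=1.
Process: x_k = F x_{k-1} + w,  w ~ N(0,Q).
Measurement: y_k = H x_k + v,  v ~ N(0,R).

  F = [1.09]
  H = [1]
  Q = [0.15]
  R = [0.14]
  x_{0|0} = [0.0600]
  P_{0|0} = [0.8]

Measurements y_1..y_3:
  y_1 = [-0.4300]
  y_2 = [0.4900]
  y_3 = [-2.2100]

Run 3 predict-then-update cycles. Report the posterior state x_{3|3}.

x_post = [-1.3657]

step 1: x^-=[0.0654]  P^-=[1.1005]  S=[1.2405]  K=[0.8871]  nu=[-0.4954]  x^+=[-0.3741]  P^+=[0.1242]
step 2: x^-=[-0.4078]  P^-=[0.2976]  S=[0.4376]  K=[0.6800]  nu=[0.8978]  x^+=[0.2028]  P^+=[0.0952]
step 3: x^-=[0.2210]  P^-=[0.2631]  S=[0.4031]  K=[0.6527]  nu=[-2.4310]  x^+=[-1.3657]  P^+=[0.0914]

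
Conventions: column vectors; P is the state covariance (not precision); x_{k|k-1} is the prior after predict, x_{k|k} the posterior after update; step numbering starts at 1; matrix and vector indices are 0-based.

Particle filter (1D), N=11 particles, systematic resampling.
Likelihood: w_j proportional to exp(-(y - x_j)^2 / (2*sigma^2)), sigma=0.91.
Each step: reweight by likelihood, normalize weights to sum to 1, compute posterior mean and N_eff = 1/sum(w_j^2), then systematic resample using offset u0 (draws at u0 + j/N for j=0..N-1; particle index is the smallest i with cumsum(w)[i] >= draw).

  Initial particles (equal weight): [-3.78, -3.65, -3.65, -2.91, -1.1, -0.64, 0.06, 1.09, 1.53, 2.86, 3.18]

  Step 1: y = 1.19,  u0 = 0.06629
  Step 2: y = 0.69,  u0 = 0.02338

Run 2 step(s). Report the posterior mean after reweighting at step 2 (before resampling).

post_mean = 1.0362

step 1: w=[0.0000, 0.0000, 0.0000, 0.0000, 0.0148, 0.0466, 0.1628, 0.3499, 0.3283, 0.0653, 0.0322]  mean=1.1366  Neff=3.7822  idx=[6, 6, 7, 7, 7, 7, 8, 8, 8, 8, 10]
step 2: w=[0.1004, 0.1004, 0.1158, 0.1158, 0.1158, 0.1158, 0.0833, 0.0833, 0.0833, 0.0833, 0.0030]  mean=1.0362  Neff=9.8503  idx=[0, 1, 2, 2, 3, 4, 5, 5, 7, 8, 9]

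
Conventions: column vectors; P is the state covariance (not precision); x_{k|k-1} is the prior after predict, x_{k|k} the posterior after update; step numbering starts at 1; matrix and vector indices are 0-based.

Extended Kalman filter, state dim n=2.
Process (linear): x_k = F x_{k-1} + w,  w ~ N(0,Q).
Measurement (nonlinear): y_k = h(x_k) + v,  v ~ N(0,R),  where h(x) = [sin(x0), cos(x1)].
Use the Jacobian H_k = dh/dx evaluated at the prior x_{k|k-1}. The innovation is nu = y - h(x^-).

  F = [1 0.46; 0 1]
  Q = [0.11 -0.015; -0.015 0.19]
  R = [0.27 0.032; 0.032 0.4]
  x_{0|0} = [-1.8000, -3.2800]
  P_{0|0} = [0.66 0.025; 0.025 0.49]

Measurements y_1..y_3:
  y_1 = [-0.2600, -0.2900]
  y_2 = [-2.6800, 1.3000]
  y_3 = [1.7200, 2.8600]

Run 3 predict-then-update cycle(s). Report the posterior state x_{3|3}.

step 1: x^-=[-3.3088, -3.2800]  P^-=[0.8967 0.2354; 0.2354 0.6800]  H_jac=[-0.9861 0.0000; 0.0000 -0.1380]  S=[1.1418 0.0640; 0.0640 0.4129]  K=[-0.7767 0.0418; -0.1922 -0.1974]  nu=[-0.4264, 0.7004]  x^+=[-2.9483, -3.3363]  P^+=[0.2113 0.0590; 0.0590 0.6169]
step 2: x^-=[-4.4830, -3.3363]  P^-=[0.5062 0.3278; 0.3278 0.8069]  H_jac=[-0.2273 0.0000; 0.0000 -0.1935]  S=[0.2962 0.0464; 0.0464 0.4302]  K=[-0.3717 -0.1073; -0.1981 -0.3415]  nu=[-3.6538, 2.2811]  x^+=[-3.3696, -3.3914]  P^+=[0.4566 0.2833; 0.2833 0.7388]
step 3: x^-=[-4.9296, -3.3914]  P^-=[0.9836 0.6082; 0.6082 0.9288]  H_jac=[0.2155 0.0000; 0.0000 -0.2472]  S=[0.3157 -0.0004; -0.0004 0.4568]  K=[0.6711 -0.3286; 0.4146 -0.5024]  nu=[0.7435, 3.8290]  x^+=[-5.6888, -5.0067]  P^+=[0.7919 0.4448; 0.4448 0.7591]

x_post = [-5.6888, -5.0067]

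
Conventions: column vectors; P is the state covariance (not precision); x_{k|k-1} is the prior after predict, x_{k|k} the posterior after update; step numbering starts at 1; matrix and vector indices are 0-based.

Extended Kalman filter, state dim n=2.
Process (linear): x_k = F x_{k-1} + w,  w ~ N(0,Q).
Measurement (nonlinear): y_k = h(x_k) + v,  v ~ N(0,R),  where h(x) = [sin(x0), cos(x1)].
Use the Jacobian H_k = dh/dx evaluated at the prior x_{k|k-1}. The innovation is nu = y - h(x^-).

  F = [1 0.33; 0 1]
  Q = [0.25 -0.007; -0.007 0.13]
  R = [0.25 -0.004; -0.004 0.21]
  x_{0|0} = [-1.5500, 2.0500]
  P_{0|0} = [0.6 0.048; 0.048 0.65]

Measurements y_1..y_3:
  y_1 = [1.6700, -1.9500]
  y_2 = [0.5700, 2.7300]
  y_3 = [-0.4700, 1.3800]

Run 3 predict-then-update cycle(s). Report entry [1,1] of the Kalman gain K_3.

K[1,1] = 0.6616

step 1: x^-=[-0.8735, 2.0500]  P^-=[0.9525 0.2555; 0.2555 0.7800]  H_jac=[0.6421 0.0000; 0.0000 -0.8874]  S=[0.6428 -0.1496; -0.1496 0.8242]  K=[0.9267 -0.1069; 0.0625 -0.8285]  nu=[2.4366, -1.4889]  x^+=[1.5436, 3.4357]  P^+=[0.3614 0.0295; 0.0295 0.1963]
step 2: x^-=[2.6774, 3.4357]  P^-=[0.6523 0.0873; 0.0873 0.3263]  H_jac=[-0.8942 0.0000; 0.0000 0.2899]  S=[0.7715 -0.0266; -0.0266 0.2374]  K=[-0.7552 0.0219; -0.0877 0.3886]  nu=[0.1223, 3.6871]  x^+=[2.6657, 4.8577]  P^+=[0.2112 0.0263; 0.0263 0.2827]
step 3: x^-=[4.2687, 4.8577]  P^-=[0.5094 0.1126; 0.1126 0.4127]  H_jac=[-0.4292 0.0000; 0.0000 0.9895]  S=[0.3439 -0.0518; -0.0518 0.6141]  K=[-0.6164 0.1294; -0.0408 0.6616]  nu=[0.4332, 1.2352]  x^+=[4.1615, 5.6572]  P^+=[0.3602 0.0300; 0.0300 0.1406]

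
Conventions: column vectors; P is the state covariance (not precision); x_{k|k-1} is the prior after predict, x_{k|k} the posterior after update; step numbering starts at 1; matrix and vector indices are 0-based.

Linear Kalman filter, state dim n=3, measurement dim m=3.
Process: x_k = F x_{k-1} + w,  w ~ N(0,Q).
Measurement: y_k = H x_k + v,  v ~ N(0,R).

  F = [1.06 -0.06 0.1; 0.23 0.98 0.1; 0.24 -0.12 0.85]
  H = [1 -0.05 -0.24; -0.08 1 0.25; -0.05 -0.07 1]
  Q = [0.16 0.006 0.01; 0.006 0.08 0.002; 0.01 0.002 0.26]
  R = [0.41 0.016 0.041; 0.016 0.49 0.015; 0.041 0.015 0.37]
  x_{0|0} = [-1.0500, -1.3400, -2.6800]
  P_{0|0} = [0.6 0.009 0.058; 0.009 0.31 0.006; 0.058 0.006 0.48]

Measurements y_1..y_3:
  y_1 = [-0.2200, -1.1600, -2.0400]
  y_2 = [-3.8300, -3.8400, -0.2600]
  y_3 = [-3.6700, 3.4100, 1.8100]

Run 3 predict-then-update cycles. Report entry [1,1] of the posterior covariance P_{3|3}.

step 1: x^-=[-1.3006, -1.8227, -2.3692]  P^-=[0.8512 0.1561 0.2577; 0.1561 0.4222 0.0590; 0.2577 0.0590 0.6677]  S=[1.1628 0.0979 0.0879; 0.0979 0.9536 0.1830; 0.0879 0.1830 1.0090]  K=[0.6564 0.0669 0.1330; 0.0710 0.4506 -0.0665; 0.0261 0.0925 0.6259]  nu=[0.4209, 1.1510, 0.1366]  x^+=[-0.9292, -1.2833, -2.1662]  P^+=[0.3008 0.0455 0.0954; 0.0455 0.2238 0.0030; 0.0954 0.0030 0.2390]
step 2: x^-=[-1.1245, -1.6880, -1.9103]  P^-=[0.5156 0.1278 0.1900; 0.1278 0.3387 0.0455; 0.1900 0.0455 0.4889]  S=[0.8517 0.0965 0.0812; 0.0965 0.8573 0.1370; 0.0812 0.1370 0.8374]  K=[0.5239 0.0780 0.1219; 0.0776 0.3964 -0.0540; 0.0201 0.0873 0.5525]  nu=[-3.2483, -1.7644, 1.4759]  x^+=[-2.7838, -2.7192, -1.3142]  P^+=[0.2433 0.0471 0.0832; 0.0471 0.1971 0.0053; 0.0832 0.0053 0.2111]
step 3: x^-=[-2.9191, -3.4365, -1.4589]  P^-=[0.4478 0.1153 0.1612; 0.1153 0.3104 0.0426; 0.1612 0.0426 0.4595]  S=[0.7972 0.0855 0.0634; 0.0855 0.8283 0.1317; 0.0634 0.1317 0.8109]  K=[0.4890 0.0766 0.1106; 0.0759 0.3763 -0.0485; 0.0090 0.0880 0.5381]  nu=[-1.2728, 6.9777, 2.8824]  x^+=[-2.6886, -1.0473, 0.6946]  P^+=[0.2270 0.0460 0.0767; 0.0460 0.1870 0.0062; 0.0767 0.0062 0.2050]

P_post[1,1] = 0.1870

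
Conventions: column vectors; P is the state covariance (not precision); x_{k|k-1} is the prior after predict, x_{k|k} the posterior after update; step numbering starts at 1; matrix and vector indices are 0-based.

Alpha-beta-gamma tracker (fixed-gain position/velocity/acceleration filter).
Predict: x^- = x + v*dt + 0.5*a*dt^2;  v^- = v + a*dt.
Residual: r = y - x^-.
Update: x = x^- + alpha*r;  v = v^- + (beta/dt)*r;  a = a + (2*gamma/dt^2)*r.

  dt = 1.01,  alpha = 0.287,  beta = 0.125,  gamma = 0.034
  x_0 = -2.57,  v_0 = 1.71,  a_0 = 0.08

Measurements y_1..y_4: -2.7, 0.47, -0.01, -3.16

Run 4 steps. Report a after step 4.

step 1: x_pred=-0.8021  r=-1.8979  x^+=-1.3468  v^+=1.5559  a^+=-0.0465
step 2: x_pred=0.2010  r=0.2690  x^+=0.2782  v^+=1.5422  a^+=-0.0286
step 3: x_pred=1.8212  r=-1.8312  x^+=1.2957  v^+=1.2867  a^+=-0.1507
step 4: x_pred=2.5184  r=-5.6784  x^+=0.8887  v^+=0.4318  a^+=-0.5292

a_post = -0.5292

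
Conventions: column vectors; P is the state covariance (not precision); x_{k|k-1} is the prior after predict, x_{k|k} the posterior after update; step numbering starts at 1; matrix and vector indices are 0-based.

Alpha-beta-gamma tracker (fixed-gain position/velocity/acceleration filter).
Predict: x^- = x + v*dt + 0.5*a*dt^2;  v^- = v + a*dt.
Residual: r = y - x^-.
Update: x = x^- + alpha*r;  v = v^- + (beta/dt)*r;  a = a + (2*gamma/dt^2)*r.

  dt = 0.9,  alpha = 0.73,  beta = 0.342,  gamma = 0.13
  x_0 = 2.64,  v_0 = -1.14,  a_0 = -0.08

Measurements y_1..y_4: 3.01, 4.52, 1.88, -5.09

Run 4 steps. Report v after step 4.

step 1: x_pred=1.5816  r=1.4284  x^+=2.6243  v^+=-0.6692  a^+=0.3785
step 2: x_pred=2.1753  r=2.3447  x^+=3.8869  v^+=0.5624  a^+=1.1311
step 3: x_pred=4.8512  r=-2.9712  x^+=2.6822  v^+=0.4513  a^+=0.1774
step 4: x_pred=3.1603  r=-8.2503  x^+=-2.8624  v^+=-2.5241  a^+=-2.4709

v_post = -2.5241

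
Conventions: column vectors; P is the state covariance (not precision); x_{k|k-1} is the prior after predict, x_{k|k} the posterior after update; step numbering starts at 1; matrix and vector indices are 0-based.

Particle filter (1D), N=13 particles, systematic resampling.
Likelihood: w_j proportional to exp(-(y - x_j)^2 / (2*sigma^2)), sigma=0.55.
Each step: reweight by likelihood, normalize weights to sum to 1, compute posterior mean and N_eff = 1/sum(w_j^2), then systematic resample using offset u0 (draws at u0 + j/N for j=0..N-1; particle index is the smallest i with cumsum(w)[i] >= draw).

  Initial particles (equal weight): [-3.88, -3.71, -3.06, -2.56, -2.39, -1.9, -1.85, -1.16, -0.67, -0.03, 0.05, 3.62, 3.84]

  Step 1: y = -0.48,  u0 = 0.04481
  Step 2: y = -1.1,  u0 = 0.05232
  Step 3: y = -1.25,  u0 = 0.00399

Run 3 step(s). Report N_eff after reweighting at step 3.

N_eff = 10.5898

step 1: w=[0.0000, 0.0000, 0.0000, 0.0003, 0.0008, 0.0126, 0.0158, 0.1642, 0.3322, 0.2523, 0.2217, 0.0000, 0.0000]  mean=-0.4656  Neff=3.9911  idx=[7, 7, 8, 8, 8, 8, 8, 9, 9, 9, 10, 10, 10]
step 2: w=[0.1539, 0.1539, 0.1140, 0.1140, 0.1140, 0.1140, 0.1140, 0.0233, 0.0233, 0.0233, 0.0174, 0.0174, 0.0174]  mean=-0.7384  Neff=8.7037  idx=[0, 0, 1, 1, 2, 3, 3, 4, 5, 5, 6, 7, 11]
step 3: w=[0.1217, 0.1217, 0.1217, 0.1217, 0.0707, 0.0707, 0.0707, 0.0707, 0.0707, 0.0707, 0.0707, 0.0105, 0.0075]  mean=-0.8963  Neff=10.5898  idx=[0, 0, 1, 1, 2, 3, 3, 4, 5, 6, 8, 9, 10]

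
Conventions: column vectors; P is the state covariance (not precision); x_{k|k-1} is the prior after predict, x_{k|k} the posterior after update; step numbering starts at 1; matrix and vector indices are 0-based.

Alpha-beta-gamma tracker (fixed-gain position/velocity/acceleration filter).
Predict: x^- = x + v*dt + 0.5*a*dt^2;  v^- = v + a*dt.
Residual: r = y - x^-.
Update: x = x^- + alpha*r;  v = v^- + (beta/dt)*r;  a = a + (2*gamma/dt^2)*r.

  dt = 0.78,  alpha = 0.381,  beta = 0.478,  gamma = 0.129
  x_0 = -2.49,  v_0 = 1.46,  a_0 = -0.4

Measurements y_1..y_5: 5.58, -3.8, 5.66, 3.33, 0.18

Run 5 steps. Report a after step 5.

a_post = -2.9840

step 1: x_pred=-1.4729  r=7.0529  x^+=1.2143  v^+=5.4701  a^+=2.5909
step 2: x_pred=6.2691  r=-10.0691  x^+=2.4328  v^+=1.3205  a^+=-1.6791
step 3: x_pred=2.9520  r=2.7080  x^+=3.9837  v^+=1.6703  a^+=-0.5307
step 4: x_pred=5.1251  r=-1.7951  x^+=4.4412  v^+=0.1563  a^+=-1.2920
step 5: x_pred=4.1701  r=-3.9901  x^+=2.6499  v^+=-3.2966  a^+=-2.9840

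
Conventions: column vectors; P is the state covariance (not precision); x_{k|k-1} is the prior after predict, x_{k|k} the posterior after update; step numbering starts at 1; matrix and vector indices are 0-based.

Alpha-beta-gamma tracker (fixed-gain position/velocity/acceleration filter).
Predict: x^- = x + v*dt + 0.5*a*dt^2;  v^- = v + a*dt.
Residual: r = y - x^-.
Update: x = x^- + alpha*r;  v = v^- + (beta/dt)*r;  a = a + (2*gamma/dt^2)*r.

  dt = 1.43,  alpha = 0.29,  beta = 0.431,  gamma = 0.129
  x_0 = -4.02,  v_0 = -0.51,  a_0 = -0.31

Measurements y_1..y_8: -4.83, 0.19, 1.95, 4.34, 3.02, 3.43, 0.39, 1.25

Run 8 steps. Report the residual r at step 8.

resid = 3.1097

step 1: x_pred=-5.0663  r=0.2363  x^+=-4.9977  v^+=-0.8821  a^+=-0.2802
step 2: x_pred=-6.5456  r=6.7356  x^+=-4.5923  v^+=0.7473  a^+=0.5696
step 3: x_pred=-2.9412  r=4.8912  x^+=-1.5227  v^+=3.0361  a^+=1.1867
step 4: x_pred=4.0323  r=0.3077  x^+=4.1215  v^+=4.8259  a^+=1.2256
step 5: x_pred=12.2756  r=-9.2556  x^+=9.5915  v^+=3.7888  a^+=0.0578
step 6: x_pred=15.0686  r=-11.6386  x^+=11.6934  v^+=0.3636  a^+=-1.4106
step 7: x_pred=10.7711  r=-10.3811  x^+=7.7606  v^+=-4.7824  a^+=-2.7204
step 8: x_pred=-1.8597  r=3.1097  x^+=-0.9579  v^+=-7.7353  a^+=-2.3280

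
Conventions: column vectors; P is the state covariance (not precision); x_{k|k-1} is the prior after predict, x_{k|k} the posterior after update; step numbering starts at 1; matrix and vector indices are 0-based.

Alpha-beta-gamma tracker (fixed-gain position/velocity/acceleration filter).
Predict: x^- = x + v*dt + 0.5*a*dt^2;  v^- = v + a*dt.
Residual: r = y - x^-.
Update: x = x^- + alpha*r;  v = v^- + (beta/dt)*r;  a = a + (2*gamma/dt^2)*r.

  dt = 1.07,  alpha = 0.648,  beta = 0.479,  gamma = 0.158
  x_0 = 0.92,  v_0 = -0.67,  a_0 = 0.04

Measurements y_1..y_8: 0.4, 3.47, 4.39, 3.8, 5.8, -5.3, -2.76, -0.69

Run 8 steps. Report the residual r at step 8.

resid = 12.3680

step 1: x_pred=0.2260  r=0.1740  x^+=0.3388  v^+=-0.5493  a^+=0.0880
step 2: x_pred=-0.1986  r=3.6686  x^+=2.1786  v^+=1.1872  a^+=1.1006
step 3: x_pred=4.0790  r=0.3110  x^+=4.2805  v^+=2.5041  a^+=1.1864
step 4: x_pred=7.6390  r=-3.8390  x^+=5.1513  v^+=2.0549  a^+=0.1268
step 5: x_pred=7.4227  r=-1.6227  x^+=6.3712  v^+=1.4642  a^+=-0.3210
step 6: x_pred=7.7541  r=-13.0541  x^+=-0.7049  v^+=-4.7232  a^+=-3.9241
step 7: x_pred=-8.0051  r=5.2451  x^+=-4.6063  v^+=-6.5739  a^+=-2.4764
step 8: x_pred=-13.0580  r=12.3680  x^+=-5.0435  v^+=-3.6870  a^+=0.9372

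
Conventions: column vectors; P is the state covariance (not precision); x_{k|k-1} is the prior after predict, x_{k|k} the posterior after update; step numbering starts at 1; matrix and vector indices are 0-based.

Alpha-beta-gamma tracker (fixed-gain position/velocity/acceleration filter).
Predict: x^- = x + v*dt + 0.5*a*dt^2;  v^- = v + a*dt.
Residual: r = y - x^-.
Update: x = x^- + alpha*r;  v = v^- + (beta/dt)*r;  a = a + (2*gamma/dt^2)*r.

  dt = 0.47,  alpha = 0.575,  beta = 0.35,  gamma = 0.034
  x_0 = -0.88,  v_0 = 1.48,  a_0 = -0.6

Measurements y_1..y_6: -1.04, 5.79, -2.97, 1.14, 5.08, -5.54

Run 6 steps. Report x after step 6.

x_post = -1.4427

step 1: x_pred=-0.2507  r=-0.7893  x^+=-0.7045  v^+=0.6102  a^+=-0.8430
step 2: x_pred=-0.5108  r=6.3008  x^+=3.1121  v^+=4.9061  a^+=1.0966
step 3: x_pred=5.5391  r=-8.5091  x^+=0.6464  v^+=-0.9151  a^+=-1.5228
step 4: x_pred=0.0481  r=1.0919  x^+=0.6759  v^+=-0.8177  a^+=-1.1866
step 5: x_pred=0.1606  r=4.9194  x^+=2.9892  v^+=2.2880  a^+=0.3277
step 6: x_pred=4.1008  r=-9.6408  x^+=-1.4427  v^+=-4.7373  a^+=-2.6400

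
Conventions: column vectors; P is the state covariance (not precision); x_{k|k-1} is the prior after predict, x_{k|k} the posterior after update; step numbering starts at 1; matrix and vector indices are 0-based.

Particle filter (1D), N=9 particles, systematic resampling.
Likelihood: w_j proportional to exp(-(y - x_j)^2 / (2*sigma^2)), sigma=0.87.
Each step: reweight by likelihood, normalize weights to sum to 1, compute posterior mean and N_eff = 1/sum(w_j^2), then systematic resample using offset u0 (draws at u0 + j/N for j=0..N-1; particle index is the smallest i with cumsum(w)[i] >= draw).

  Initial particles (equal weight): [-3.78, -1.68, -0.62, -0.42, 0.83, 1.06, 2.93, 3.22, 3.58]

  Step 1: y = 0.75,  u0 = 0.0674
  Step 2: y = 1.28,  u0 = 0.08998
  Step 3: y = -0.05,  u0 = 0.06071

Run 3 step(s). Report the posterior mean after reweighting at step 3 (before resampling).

step 1: w=[0.0000, 0.0075, 0.1066, 0.1491, 0.3668, 0.3457, 0.0160, 0.0065, 0.0019]  mean=0.6041  Neff=3.4724  idx=[2, 3, 4, 4, 4, 4, 5, 5, 5]
step 2: w=[0.0139, 0.0223, 0.1316, 0.1316, 0.1316, 0.1316, 0.1458, 0.1458, 0.1458]  mean=0.8826  Neff=7.4771  idx=[2, 3, 4, 4, 5, 6, 7, 8, 8]
step 3: w=[0.1257, 0.1257, 0.1257, 0.1257, 0.1257, 0.0929, 0.0929, 0.0929, 0.0929]  mean=0.9155  Neff=8.8105  idx=[0, 1, 2, 3, 4, 4, 6, 7, 8]

post_mean = 0.9155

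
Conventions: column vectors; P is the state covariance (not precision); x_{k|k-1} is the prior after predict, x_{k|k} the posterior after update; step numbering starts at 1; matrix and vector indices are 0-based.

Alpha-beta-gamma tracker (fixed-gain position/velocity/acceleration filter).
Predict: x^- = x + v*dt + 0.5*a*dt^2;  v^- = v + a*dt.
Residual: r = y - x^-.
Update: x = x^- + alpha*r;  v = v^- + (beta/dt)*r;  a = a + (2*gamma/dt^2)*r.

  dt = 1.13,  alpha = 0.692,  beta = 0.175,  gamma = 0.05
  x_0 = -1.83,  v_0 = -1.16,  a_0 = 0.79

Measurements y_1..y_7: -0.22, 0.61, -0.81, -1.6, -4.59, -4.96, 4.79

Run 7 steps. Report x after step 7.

step 1: x_pred=-2.6364  r=2.4164  x^+=-0.9643  v^+=0.1069  a^+=0.9792
step 2: x_pred=-0.2182  r=0.8282  x^+=0.3549  v^+=1.3417  a^+=1.0441
step 3: x_pred=2.5377  r=-3.3477  x^+=0.2211  v^+=2.0031  a^+=0.7819
step 4: x_pred=2.9838  r=-4.5838  x^+=-0.1882  v^+=2.1768  a^+=0.4230
step 5: x_pred=2.5417  r=-7.1317  x^+=-2.3934  v^+=1.5503  a^+=-0.1356
step 6: x_pred=-0.7282  r=-4.2318  x^+=-3.6566  v^+=0.7417  a^+=-0.4670
step 7: x_pred=-3.1166  r=7.9066  x^+=2.3548  v^+=1.4385  a^+=0.1522

x_post = 2.3548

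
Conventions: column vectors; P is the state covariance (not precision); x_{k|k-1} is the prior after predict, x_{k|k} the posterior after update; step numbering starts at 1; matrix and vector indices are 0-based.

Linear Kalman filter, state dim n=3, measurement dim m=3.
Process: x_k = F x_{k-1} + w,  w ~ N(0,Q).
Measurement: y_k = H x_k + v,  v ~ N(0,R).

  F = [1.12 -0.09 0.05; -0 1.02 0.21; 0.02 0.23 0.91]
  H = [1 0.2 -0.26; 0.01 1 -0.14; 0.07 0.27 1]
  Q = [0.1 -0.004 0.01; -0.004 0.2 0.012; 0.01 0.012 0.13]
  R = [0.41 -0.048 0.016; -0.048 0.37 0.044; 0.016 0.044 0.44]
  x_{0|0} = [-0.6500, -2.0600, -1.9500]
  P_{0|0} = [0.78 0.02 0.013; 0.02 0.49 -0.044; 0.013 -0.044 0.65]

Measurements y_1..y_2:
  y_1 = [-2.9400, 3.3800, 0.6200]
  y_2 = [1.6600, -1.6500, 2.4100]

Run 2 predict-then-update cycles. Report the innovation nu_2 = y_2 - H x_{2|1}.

innov = [4.1862, -2.9452, 2.3948]

step 1: x^-=[-0.6401, -2.5107, -2.2613]  P^-=[1.0818 -0.0177 0.0684; -0.0177 0.7196 0.2087; 0.0684 0.2087 0.6767]  S=[1.5021 0.0438 0.0438; 0.0438 1.0440 0.3438; 0.0438 0.3438 1.2961]  K=[0.7053 -0.0799 0.1048; 0.0258 0.6117 0.1468; -0.0587 -0.0832 0.5934]  nu=[-2.3857, 5.5805, 3.6040]  x^+=[-2.3906, 1.3704, -0.4469]  P^+=[0.3179 -0.0554 0.0466; -0.0554 0.2366 0.0319; 0.0466 0.0319 0.2446]
step 2: x^-=[-2.8232, 1.3040, -0.1393]  P^-=[0.5174 -0.0745 0.0545; -0.0745 0.4706 0.1445; 0.0545 0.1445 0.3597]  S=[0.8974 -0.0596 0.0352; -0.0596 0.8056 0.2547; 0.0352 0.2547 0.9194]  K=[0.5357 -0.0807 0.0786; 0.0083 0.5121 0.1475; -0.0305 -0.0258 0.4462]  nu=[4.1862, -2.9452, 2.3948]  x^+=[-0.1545, 0.1835, 0.8774]  P^+=[0.2440 -0.0495 0.0359; -0.0495 0.2012 0.0367; 0.0359 0.0367 0.1823]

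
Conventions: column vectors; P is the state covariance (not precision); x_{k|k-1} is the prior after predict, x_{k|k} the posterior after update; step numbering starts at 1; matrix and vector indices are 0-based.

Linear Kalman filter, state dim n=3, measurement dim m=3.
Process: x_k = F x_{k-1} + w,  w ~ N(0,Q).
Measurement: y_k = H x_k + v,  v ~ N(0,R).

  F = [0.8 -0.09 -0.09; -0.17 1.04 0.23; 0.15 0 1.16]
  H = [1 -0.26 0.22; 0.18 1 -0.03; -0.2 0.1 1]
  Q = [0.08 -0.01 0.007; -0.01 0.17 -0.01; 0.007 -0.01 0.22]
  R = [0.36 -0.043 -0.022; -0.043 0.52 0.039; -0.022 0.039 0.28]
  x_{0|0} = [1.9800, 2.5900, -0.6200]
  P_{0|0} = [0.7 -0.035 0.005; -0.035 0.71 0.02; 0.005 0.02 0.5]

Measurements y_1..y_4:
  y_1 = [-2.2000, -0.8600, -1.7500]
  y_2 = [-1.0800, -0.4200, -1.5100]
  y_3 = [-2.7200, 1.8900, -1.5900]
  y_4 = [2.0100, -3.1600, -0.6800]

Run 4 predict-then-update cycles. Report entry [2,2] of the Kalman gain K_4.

step 1: x^-=[1.4067, 2.2144, -0.4222]  P^-=[0.5424 -0.2130 0.0418; -0.2130 1.0062 0.1234; 0.0418 0.1234 0.9103]  S=[1.1295 -0.3874 0.0218; -0.3874 1.4600 0.2623; 0.0218 0.2623 1.2385]  K=[0.5700 0.0894 -0.1000; -0.1949 0.5919 0.0933; 0.1655 -0.0179 0.7391]  nu=[-2.9381, -3.3403, -1.2679]  x^+=[-0.4398, 0.6917, -1.7855]  P^+=[0.1981 -0.0174 0.0043; -0.0174 0.3235 0.0177; 0.0043 0.0177 0.2017]
step 2: x^-=[-0.2534, 0.3834, -2.1372]  P^-=[0.2132 -0.0873 0.0120; -0.0873 0.5505 0.0567; 0.0120 0.0567 0.4974]  S=[0.6787 -0.2213 0.0152; -0.2213 1.0429 0.1461; 0.0152 0.1461 0.8014]  K=[0.3657 0.0391 -0.0632; -0.1719 0.4635 0.0800; 0.1380 -0.0162 0.6250]  nu=[-0.2568, -0.8220, 0.5381]  x^+=[-0.4134, 0.0896, -1.8229]  P^+=[0.1254 -0.0203 0.0029; -0.0203 0.2556 0.0146; 0.0029 0.0146 0.1705]
step 3: x^-=[-0.1747, -0.2558, -2.1766]  P^-=[0.1665 -0.0728 0.0057; -0.0728 0.4731 0.0463; 0.0057 0.0463 0.4532]  S=[0.6154 -0.1978 0.0154; -0.1978 0.9698 0.1272; 0.0154 0.1272 0.7545]  K=[0.3134 0.0271 -0.0572; -0.1655 0.4293 0.0744; 0.1307 -0.0180 0.6057]  nu=[-2.1329, 2.1119, 0.5773]  x^+=[-0.8191, 1.0469, -2.1437]  P^+=[0.1071 -0.0209 0.0016; -0.0209 0.2374 0.0133; 0.0016 0.0133 0.1650]
step 4: x^-=[-0.5565, 0.7349, -2.6096]  P^-=[0.1548 -0.0691 0.0030; -0.0691 0.4522 0.0438; 0.0030 0.0438 0.4450]  S=[0.5992 -0.1915 0.0152; -0.1915 0.9501 0.1221; 0.0152 0.1221 0.7460]  K=[0.2986 0.0240 -0.0567; -0.1633 0.4193 0.0725; 0.1282 -0.0189 0.6021]  nu=[3.3317, -3.8730, 1.7448]  x^+=[0.2464, -1.3064, -1.0588]  P^+=[0.1020 -0.0209 0.0010; -0.0209 0.2320 0.0129; 0.0010 0.0129 0.1639]

K[2,2] = 0.6021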